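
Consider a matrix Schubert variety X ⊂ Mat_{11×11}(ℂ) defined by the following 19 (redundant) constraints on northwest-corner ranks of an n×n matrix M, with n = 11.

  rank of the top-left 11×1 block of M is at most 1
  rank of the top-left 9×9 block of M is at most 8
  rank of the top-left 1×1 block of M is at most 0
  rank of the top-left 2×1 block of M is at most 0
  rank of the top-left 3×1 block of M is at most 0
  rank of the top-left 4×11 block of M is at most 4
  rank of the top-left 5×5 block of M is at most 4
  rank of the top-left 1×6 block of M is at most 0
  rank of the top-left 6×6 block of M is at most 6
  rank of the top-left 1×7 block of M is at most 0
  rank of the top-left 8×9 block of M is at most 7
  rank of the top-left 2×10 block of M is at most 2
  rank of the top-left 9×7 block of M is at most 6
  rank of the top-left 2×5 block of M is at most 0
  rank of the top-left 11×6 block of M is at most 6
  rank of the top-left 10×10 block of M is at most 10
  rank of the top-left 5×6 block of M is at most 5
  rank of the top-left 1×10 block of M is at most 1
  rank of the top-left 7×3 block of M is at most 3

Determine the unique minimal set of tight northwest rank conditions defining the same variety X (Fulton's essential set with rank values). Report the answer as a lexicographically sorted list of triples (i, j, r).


The tightest implied rank at each (i,j), from the 19 conditions:

  i=1: 0, 0, 0, 0, 0, 0, 0, 1, 1, 1, 1
  i=2: 0, 0, 0, 0, 0, 1, 1, 2, 2, 2, 2
  i=3: 0, 1, 1, 1, 1, 2, 2, 3, 3, 3, 3
  i=4: 1, 2, 2, 2, 2, 3, 3, 4, 4, 4, 4
  i=5: 1, 2, 3, 3, 3, 4, 4, 5, 5, 5, 5
  i=6: 1, 2, 3, 4, 4, 5, 5, 6, 6, 6, 6
  i=7: 1, 2, 3, 4, 5, 6, 6, 7, 7, 7, 7
  i=8: 1, 2, 3, 4, 5, 6, 6, 7, 7, 8, 8
  i=9: 1, 2, 3, 4, 5, 6, 6, 7, 8, 9, 9
  i=10: 1, 2, 3, 4, 5, 6, 7, 8, 9, 10, 10
  i=11: 1, 2, 3, 4, 5, 6, 7, 8, 9, 10, 11

second differences of R give the permutation w = (8, 6, 2, 1, 3, 4, 5, 10, 9, 7, 11).

D(w) has 16 cells with 5 SE-corners; essential set:

[(1, 7, 0), (2, 5, 0), (3, 1, 0), (8, 9, 7), (9, 7, 6)]


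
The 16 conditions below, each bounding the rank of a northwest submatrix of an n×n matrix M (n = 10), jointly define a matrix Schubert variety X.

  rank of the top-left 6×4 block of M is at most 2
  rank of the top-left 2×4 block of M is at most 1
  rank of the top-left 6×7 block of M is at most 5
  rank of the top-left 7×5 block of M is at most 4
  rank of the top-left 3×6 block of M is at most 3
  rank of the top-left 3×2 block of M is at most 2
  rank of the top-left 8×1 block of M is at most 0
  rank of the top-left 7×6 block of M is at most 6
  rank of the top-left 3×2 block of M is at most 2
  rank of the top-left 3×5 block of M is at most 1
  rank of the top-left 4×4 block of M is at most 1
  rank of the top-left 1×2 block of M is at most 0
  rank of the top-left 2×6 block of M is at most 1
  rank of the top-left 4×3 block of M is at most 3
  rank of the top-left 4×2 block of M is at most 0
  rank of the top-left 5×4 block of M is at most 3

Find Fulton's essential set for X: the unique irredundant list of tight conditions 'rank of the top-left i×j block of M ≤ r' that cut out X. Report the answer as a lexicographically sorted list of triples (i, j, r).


Rank table r_w(10×10) implied by the 16 constraints:

  0 0 1 1 1 1 1 1 1 1
  0 0 1 1 1 1 2 2 2 2
  0 0 1 1 1 2 3 3 3 3
  0 0 1 1 2 3 4 4 4 4
  0 1 2 2 3 4 5 5 5 5
  0 1 2 2 3 4 5 6 6 6
  0 1 2 3 4 5 6 7 7 7
  0 1 2 3 4 5 6 7 8 8
  1 2 3 4 5 6 7 8 9 9
  1 2 3 4 5 6 7 8 9 10

giving w = (3, 7, 6, 5, 2, 8, 4, 9, 1, 10) via Δ²R.

6 SE-corners of the 19-cell Rothe diagram give Ess(w):

[(2, 6, 1), (3, 5, 1), (4, 2, 0), (4, 4, 1), (6, 4, 2), (8, 1, 0)]


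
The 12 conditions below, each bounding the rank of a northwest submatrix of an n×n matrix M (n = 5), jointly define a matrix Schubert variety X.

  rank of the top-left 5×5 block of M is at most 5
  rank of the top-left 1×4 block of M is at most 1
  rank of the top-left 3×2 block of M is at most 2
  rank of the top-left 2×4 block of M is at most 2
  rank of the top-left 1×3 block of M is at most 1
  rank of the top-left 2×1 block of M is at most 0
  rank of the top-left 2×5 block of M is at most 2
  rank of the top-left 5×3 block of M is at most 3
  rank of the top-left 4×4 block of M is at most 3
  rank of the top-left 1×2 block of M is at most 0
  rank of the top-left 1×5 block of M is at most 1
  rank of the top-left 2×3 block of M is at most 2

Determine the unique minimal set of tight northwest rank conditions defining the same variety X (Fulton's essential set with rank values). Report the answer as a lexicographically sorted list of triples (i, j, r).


Rank table r_w(5×5) implied by the 12 constraints:

  i=1: 0 0 1 1 1
  i=2: 0 1 2 2 2
  i=3: 1 2 3 3 3
  i=4: 1 2 3 3 4
  i=5: 1 2 3 4 5

so w = (3, 2, 1, 5, 4).

D(w) has 4 cells with 3 SE-corners; essential set:

[(1, 2, 0), (2, 1, 0), (4, 4, 3)]


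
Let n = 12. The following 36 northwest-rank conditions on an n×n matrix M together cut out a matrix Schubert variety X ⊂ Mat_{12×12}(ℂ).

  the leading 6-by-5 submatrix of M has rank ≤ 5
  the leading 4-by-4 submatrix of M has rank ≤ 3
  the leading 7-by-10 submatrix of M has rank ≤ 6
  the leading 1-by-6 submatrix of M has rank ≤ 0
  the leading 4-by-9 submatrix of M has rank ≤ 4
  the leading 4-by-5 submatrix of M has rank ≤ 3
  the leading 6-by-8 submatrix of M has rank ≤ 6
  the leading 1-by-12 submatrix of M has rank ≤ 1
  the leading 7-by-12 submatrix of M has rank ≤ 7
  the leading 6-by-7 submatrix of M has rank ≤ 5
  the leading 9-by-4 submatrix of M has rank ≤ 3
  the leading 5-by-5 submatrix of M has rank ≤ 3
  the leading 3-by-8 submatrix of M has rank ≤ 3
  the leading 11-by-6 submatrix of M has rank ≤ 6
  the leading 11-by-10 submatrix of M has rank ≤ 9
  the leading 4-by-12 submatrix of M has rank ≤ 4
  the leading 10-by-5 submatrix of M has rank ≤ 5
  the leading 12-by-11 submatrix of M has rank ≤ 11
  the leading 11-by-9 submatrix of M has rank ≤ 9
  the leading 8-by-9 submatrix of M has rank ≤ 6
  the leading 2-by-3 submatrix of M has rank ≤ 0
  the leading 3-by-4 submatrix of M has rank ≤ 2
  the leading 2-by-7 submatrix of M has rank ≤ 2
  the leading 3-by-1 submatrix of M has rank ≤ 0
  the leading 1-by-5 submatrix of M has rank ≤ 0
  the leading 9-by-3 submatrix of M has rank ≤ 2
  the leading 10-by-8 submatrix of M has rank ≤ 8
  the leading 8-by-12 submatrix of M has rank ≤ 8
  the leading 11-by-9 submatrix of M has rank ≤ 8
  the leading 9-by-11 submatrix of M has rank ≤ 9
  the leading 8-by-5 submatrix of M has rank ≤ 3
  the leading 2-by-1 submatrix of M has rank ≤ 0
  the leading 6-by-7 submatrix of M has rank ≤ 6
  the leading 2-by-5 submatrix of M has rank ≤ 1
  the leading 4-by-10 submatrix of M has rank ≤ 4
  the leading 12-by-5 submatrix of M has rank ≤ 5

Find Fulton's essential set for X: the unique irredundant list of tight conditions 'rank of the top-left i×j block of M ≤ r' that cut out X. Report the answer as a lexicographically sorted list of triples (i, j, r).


Reconstructing r_w from the 36 given conditions:

  R[1]: 0  0  0  0  0  0  1  1  1  1  1  1
  R[2]: 0  0  0  1  1  1  2  2  2  2  2  2
  R[3]: 0  1  1  2  2  2  3  3  3  3  3  3
  R[4]: 1  2  2  3  3  3  4  4  4  4  4  4
  R[5]: 1  2  2  3  3  4  5  5  5  5  5  5
  R[6]: 1  2  2  3  3  4  5  6  6  6  6  6
  R[7]: 1  2  2  3  3  4  5  6  6  6  7  7
  R[8]: 1  2  2  3  3  4  5  6  6  7  8  8
  R[9]: 1  2  2  3  4  5  6  7  7  8  9  9
  R[10]: 1  2  3  4  5  6  7  8  8  9  10  10
  R[11]: 1  2  3  4  5  6  7  8  8  9  10  11
  R[12]: 1  2  3  4  5  6  7  8  9  10  11  12

second differences of R give the permutation w = (7, 4, 2, 1, 6, 8, 11, 10, 5, 3, 12, 9).

|D(w)|=23, |Ess(w)|=8:

[(1, 6, 0), (2, 3, 0), (3, 1, 0), (7, 10, 6), (8, 5, 3), (8, 9, 6), (9, 3, 2), (11, 9, 8)]


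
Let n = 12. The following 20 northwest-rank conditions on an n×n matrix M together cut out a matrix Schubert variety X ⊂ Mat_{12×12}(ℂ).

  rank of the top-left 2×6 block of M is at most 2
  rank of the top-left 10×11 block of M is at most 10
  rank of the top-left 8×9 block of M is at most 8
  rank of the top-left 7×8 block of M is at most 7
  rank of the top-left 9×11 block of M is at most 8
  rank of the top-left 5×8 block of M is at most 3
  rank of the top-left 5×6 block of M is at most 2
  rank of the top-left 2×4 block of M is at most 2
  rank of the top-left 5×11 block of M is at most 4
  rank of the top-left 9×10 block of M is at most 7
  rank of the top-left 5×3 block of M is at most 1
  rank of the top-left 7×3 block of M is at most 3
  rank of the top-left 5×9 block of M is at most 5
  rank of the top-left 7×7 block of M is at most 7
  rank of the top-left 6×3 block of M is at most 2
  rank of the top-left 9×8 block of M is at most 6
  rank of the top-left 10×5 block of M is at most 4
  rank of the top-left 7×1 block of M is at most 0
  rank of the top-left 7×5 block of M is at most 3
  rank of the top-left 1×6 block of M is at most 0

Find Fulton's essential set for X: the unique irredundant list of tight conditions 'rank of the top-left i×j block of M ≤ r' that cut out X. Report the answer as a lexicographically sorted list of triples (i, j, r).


Reconstructing r_w from the 20 given conditions:

  R[1]: 0, 0, 0, 0, 0, 0, 1, 1, 1, 1, 1, 1
  R[2]: 0, 1, 1, 1, 1, 1, 2, 2, 2, 2, 2, 2
  R[3]: 0, 1, 1, 2, 2, 2, 3, 3, 3, 3, 3, 3
  R[4]: 0, 1, 1, 2, 2, 2, 3, 3, 4, 4, 4, 4
  R[5]: 0, 1, 1, 2, 2, 2, 3, 3, 4, 4, 4, 5
  R[6]: 0, 1, 2, 3, 3, 3, 4, 4, 5, 5, 5, 6
  R[7]: 0, 1, 2, 3, 3, 4, 5, 5, 6, 6, 6, 7
  R[8]: 1, 2, 3, 4, 4, 5, 6, 6, 7, 7, 7, 8
  R[9]: 1, 2, 3, 4, 4, 5, 6, 6, 7, 7, 8, 9
  R[10]: 1, 2, 3, 4, 4, 5, 6, 7, 8, 8, 9, 10
  R[11]: 1, 2, 3, 4, 5, 6, 7, 8, 9, 9, 10, 11
  R[12]: 1, 2, 3, 4, 5, 6, 7, 8, 9, 10, 11, 12

second differences of R give the permutation w = (7, 2, 4, 9, 12, 3, 6, 1, 11, 8, 5, 10).

|D(w)|=28, |Ess(w)|=10:

[(1, 6, 0), (5, 3, 1), (5, 6, 2), (5, 8, 3), (5, 11, 4), (7, 1, 0), (7, 5, 3), (9, 8, 6), (9, 10, 7), (10, 5, 4)]


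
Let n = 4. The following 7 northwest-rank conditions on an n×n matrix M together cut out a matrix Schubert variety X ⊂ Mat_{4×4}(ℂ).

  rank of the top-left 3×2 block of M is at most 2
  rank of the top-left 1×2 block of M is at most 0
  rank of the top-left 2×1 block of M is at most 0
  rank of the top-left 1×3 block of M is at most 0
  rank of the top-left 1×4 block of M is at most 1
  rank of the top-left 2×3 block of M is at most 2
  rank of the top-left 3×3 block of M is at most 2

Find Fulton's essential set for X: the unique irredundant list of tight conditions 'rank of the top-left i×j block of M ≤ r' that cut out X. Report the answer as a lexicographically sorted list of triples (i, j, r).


The tightest implied rank at each (i,j), from the 7 conditions:

  0, 0, 0, 1
  0, 1, 1, 2
  1, 2, 2, 3
  1, 2, 3, 4

hence w(1..4) = (4, 2, 1, 3).

|D(w)|=4, |Ess(w)|=2:

[(1, 3, 0), (2, 1, 0)]


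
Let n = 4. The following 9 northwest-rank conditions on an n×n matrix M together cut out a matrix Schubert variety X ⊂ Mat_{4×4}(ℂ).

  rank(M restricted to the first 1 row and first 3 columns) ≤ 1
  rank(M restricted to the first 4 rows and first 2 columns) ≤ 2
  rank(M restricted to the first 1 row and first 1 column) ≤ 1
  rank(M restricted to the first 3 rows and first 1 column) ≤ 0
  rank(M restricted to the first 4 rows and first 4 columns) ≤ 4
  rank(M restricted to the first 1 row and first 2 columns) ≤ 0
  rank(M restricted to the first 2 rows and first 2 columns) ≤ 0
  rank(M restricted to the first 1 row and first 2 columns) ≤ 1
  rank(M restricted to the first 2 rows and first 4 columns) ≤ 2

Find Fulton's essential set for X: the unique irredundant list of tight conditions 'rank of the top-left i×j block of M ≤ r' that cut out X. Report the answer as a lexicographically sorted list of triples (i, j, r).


Recovering R(i,j) via the rank-extension bound from the 9 conditions:

  R[1]: 0 | 0 | 1 | 1
  R[2]: 0 | 0 | 1 | 2
  R[3]: 0 | 1 | 2 | 3
  R[4]: 1 | 2 | 3 | 4

hence w(1..4) = (3, 4, 2, 1).

|D(w)|=5, |Ess(w)|=2:

[(2, 2, 0), (3, 1, 0)]


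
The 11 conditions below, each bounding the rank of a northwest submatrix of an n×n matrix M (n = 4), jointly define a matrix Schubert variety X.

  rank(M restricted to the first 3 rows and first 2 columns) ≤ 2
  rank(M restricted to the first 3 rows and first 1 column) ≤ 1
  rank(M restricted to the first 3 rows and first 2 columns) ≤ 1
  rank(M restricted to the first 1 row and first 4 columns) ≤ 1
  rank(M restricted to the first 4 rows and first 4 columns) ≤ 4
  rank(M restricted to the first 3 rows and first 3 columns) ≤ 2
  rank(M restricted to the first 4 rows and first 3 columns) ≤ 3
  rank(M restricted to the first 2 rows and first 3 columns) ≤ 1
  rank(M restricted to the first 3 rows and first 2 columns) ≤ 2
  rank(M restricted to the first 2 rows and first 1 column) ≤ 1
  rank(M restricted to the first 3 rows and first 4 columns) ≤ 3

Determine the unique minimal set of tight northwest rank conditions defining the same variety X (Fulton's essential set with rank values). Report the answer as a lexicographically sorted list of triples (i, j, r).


Recovering R(i,j) via the rank-extension bound from the 11 conditions:

  R[1]: 1 | 1 | 1 | 1
  R[2]: 1 | 1 | 1 | 2
  R[3]: 1 | 1 | 2 | 3
  R[4]: 1 | 2 | 3 | 4

so w = (1, 4, 3, 2).

Fulton essential set (2 of the 3 Rothe cells):

[(2, 3, 1), (3, 2, 1)]


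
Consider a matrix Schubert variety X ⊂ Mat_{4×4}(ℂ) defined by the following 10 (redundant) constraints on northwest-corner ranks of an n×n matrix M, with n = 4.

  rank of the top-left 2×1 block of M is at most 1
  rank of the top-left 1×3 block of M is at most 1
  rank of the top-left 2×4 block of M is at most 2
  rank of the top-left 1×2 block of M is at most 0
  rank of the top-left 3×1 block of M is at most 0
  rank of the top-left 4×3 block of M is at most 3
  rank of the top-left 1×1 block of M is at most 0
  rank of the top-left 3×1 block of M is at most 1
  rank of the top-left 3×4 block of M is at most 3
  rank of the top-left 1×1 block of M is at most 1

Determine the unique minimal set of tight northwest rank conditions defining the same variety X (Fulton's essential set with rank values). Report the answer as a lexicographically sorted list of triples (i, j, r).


Propagating the 10 rank bounds to every northwest block:

  i=1: 0 0 1 1
  i=2: 0 1 2 2
  i=3: 0 1 2 3
  i=4: 1 2 3 4

hence w(1..4) = (3, 2, 4, 1).

ℓ(w)=4; the 2 essential cells (i,j,r):

[(1, 2, 0), (3, 1, 0)]


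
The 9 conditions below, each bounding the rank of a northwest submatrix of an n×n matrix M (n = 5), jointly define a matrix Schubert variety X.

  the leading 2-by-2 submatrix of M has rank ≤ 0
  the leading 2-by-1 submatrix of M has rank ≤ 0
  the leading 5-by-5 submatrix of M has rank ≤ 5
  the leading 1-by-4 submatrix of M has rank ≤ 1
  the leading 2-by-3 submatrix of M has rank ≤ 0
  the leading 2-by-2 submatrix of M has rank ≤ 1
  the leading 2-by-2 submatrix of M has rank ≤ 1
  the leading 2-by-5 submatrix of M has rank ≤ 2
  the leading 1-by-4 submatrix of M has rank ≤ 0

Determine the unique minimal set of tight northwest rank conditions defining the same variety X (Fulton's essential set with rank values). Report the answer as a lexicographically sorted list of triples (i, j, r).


Computing R[i][j] = min implied NW-rank bound (n=5, 9 conditions):

  0, 0, 0, 0, 1
  0, 0, 0, 1, 2
  1, 1, 1, 2, 3
  1, 2, 2, 3, 4
  1, 2, 3, 4, 5

reading off 1-entries of Δ²R: w = (5, 4, 1, 2, 3).

ℓ(w)=7; the 2 essential cells (i,j,r):

[(1, 4, 0), (2, 3, 0)]


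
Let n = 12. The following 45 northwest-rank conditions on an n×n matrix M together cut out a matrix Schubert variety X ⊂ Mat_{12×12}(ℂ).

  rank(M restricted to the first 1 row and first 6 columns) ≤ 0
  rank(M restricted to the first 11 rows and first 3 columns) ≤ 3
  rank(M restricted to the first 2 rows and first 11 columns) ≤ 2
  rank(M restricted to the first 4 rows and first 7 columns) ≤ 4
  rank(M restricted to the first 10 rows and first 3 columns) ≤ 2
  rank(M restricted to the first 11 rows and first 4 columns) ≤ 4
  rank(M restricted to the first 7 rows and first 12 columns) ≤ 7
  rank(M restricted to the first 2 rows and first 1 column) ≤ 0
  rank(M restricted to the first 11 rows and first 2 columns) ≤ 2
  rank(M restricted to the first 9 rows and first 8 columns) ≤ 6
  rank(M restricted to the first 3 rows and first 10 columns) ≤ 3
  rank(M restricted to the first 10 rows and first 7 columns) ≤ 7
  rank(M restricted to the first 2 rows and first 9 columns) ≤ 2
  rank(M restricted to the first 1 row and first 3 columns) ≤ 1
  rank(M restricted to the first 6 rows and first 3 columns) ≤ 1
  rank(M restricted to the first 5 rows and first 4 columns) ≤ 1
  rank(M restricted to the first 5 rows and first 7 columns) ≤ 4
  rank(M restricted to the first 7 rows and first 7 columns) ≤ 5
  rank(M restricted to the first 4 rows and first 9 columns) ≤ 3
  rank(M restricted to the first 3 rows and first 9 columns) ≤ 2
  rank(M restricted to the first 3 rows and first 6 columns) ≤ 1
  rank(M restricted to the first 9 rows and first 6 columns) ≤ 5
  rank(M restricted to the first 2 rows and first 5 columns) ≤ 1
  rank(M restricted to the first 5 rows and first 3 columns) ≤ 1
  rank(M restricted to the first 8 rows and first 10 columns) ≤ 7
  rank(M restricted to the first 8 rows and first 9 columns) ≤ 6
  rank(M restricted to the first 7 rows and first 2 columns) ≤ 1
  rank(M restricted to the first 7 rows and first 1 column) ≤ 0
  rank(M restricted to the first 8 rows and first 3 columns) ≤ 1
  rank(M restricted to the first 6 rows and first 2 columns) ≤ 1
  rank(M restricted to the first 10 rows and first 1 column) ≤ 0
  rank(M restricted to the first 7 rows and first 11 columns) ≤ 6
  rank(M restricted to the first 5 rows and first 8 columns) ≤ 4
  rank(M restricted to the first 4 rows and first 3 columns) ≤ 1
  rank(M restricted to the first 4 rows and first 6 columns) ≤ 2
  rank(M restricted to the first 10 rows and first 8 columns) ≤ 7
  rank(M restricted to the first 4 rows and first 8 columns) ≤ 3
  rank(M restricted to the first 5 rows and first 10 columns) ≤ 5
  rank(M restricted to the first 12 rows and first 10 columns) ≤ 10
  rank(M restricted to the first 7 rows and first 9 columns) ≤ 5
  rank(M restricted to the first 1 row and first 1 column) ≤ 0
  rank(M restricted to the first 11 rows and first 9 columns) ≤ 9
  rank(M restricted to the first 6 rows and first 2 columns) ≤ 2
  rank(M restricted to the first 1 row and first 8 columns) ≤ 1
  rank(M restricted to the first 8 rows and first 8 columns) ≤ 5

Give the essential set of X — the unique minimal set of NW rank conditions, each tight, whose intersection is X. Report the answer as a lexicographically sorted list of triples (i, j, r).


Reconstructing r_w from the 45 given conditions:

  row 1: 0  0  0  0  0  0  1  1  1  1  1  1
  row 2: 0  1  1  1  1  1  2  2  2  2  2  2
  row 3: 0  1  1  1  1  1  2  2  2  3  3  3
  row 4: 0  1  1  1  2  2  3  3  3  4  4  4
  row 5: 0  1  1  1  2  3  4  4  4  5  5  5
  row 6: 0  1  1  2  3  4  5  5  5  6  6  6
  row 7: 0  1  1  2  3  4  5  5  5  6  6  7
  row 8: 0  1  1  2  3  4  5  5  6  7  7  8
  row 9: 0  1  2  3  4  5  6  6  7  8  8  9
  row 10: 0  1  2  3  4  5  6  7  8  9  9  10
  row 11: 1  2  3  4  5  6  7  8  9  10  10  11
  row 12: 1  2  3  4  5  6  7  8  9  10  11  12

hence w(1..12) = (7, 2, 10, 5, 6, 4, 12, 9, 3, 8, 1, 11).

Fulton essential set (9 of the 32 Rothe cells):

[(1, 6, 0), (3, 6, 1), (3, 9, 2), (5, 4, 1), (7, 9, 5), (7, 11, 6), (8, 3, 1), (8, 8, 5), (10, 1, 0)]


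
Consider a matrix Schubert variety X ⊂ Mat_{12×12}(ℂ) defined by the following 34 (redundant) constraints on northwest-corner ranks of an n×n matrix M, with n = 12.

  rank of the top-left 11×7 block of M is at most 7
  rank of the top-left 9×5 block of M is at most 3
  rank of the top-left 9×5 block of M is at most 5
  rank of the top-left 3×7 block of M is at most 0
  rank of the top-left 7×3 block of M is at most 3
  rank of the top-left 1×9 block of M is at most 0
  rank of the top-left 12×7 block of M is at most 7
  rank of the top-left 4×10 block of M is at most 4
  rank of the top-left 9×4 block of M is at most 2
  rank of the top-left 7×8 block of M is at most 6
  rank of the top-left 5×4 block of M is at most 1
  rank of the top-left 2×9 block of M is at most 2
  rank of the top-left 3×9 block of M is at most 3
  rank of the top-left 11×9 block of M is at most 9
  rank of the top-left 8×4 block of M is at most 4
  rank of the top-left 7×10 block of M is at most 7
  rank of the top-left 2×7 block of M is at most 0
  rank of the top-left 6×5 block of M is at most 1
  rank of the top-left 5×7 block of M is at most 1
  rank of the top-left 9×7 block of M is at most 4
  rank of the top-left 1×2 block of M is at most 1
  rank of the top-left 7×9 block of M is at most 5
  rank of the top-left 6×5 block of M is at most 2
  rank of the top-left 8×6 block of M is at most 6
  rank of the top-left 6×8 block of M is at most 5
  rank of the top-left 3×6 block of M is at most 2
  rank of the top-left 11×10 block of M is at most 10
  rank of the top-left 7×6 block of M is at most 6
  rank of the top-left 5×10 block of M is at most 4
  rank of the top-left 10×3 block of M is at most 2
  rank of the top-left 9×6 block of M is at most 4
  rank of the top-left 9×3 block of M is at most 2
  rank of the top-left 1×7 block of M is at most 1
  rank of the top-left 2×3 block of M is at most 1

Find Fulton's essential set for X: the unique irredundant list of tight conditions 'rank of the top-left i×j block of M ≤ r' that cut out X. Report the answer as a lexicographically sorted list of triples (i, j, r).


Recovering R(i,j) via the rank-extension bound from the 34 conditions:

  0  0  0  0  0  0  0  0  0  1  1  1
  0  0  0  0  0  0  0  1  1  2  2  2
  0  0  0  0  0  0  0  1  2  3  3  3
  1  1  1  1  1  1  1  2  3  4  4  4
  1  1  1  1  1  1  1  2  3  4  5  5
  1  1  1  1  1  2  2  3  4  5  6  6
  1  2  2  2  2  3  3  4  5  6  7  7
  1  2  2  2  3  4  4  5  6  7  8  8
  1  2  2  2  3  4  4  5  6  7  8  9
  1  2  2  3  4  5  5  6  7  8  9  10
  1  2  3  4  5  6  6  7  8  9  10  11
  1  2  3  4  5  6  7  8  9  10  11  12

second differences of R give the permutation w = (10, 8, 9, 1, 11, 6, 2, 5, 12, 4, 3, 7).

7 SE-corners of the 39-cell Rothe diagram give Ess(w):

[(1, 9, 0), (3, 7, 0), (5, 7, 1), (6, 5, 1), (9, 4, 2), (9, 7, 4), (10, 3, 2)]


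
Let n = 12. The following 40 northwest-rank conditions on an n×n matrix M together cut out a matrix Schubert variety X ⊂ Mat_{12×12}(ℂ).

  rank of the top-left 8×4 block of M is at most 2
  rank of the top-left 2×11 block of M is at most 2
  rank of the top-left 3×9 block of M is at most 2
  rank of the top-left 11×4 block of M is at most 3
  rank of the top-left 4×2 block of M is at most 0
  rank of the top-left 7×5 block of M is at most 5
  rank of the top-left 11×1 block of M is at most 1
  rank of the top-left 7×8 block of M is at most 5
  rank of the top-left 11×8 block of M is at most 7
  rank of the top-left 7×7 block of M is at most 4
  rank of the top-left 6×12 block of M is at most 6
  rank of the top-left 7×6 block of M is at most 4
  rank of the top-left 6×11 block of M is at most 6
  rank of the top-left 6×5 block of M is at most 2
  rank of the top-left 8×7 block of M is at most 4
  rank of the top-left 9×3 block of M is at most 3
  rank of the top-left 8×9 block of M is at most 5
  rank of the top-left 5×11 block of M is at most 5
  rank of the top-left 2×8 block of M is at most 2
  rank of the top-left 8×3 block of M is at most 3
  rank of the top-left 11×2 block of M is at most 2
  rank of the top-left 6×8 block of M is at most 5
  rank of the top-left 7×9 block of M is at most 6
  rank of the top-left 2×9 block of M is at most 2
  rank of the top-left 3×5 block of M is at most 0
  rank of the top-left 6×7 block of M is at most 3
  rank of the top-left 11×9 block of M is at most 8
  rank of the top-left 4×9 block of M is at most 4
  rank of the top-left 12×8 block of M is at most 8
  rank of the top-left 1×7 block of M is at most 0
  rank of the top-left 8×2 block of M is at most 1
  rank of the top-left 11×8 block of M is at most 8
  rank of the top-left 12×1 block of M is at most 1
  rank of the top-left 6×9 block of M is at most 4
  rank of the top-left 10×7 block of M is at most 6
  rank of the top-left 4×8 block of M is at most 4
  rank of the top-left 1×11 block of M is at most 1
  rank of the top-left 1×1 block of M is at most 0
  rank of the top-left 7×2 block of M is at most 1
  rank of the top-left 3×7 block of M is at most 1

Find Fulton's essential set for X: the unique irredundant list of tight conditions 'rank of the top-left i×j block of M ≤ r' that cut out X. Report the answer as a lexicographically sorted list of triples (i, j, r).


The tightest implied rank at each (i,j), from the 40 conditions:

  row 1: 0 | 0 | 0 | 0 | 0 | 0 | 0 | 1 | 1 | 1 | 1 | 1
  row 2: 0 | 0 | 0 | 0 | 0 | 1 | 1 | 2 | 2 | 2 | 2 | 2
  row 3: 0 | 0 | 0 | 0 | 0 | 1 | 1 | 2 | 2 | 3 | 3 | 3
  row 4: 0 | 0 | 1 | 1 | 1 | 2 | 2 | 3 | 3 | 4 | 4 | 4
  row 5: 1 | 1 | 2 | 2 | 2 | 3 | 3 | 4 | 4 | 5 | 5 | 5
  row 6: 1 | 1 | 2 | 2 | 2 | 3 | 3 | 4 | 4 | 5 | 6 | 6
  row 7: 1 | 1 | 2 | 2 | 3 | 4 | 4 | 5 | 5 | 6 | 7 | 7
  row 8: 1 | 1 | 2 | 2 | 3 | 4 | 4 | 5 | 5 | 6 | 7 | 8
  row 9: 1 | 2 | 3 | 3 | 4 | 5 | 5 | 6 | 6 | 7 | 8 | 9
  row 10: 1 | 2 | 3 | 3 | 4 | 5 | 6 | 7 | 7 | 8 | 9 | 10
  row 11: 1 | 2 | 3 | 3 | 4 | 5 | 6 | 7 | 8 | 9 | 10 | 11
  row 12: 1 | 2 | 3 | 4 | 5 | 6 | 7 | 8 | 9 | 10 | 11 | 12

so w = (8, 6, 10, 3, 1, 11, 5, 12, 2, 7, 9, 4).

13 SE-corners of the 34-cell Rothe diagram give Ess(w):

[(1, 7, 0), (3, 5, 0), (3, 7, 1), (3, 9, 2), (4, 2, 0), (6, 5, 2), (6, 7, 3), (6, 9, 4), (8, 2, 1), (8, 4, 2), (8, 7, 4), (8, 9, 5), (11, 4, 3)]


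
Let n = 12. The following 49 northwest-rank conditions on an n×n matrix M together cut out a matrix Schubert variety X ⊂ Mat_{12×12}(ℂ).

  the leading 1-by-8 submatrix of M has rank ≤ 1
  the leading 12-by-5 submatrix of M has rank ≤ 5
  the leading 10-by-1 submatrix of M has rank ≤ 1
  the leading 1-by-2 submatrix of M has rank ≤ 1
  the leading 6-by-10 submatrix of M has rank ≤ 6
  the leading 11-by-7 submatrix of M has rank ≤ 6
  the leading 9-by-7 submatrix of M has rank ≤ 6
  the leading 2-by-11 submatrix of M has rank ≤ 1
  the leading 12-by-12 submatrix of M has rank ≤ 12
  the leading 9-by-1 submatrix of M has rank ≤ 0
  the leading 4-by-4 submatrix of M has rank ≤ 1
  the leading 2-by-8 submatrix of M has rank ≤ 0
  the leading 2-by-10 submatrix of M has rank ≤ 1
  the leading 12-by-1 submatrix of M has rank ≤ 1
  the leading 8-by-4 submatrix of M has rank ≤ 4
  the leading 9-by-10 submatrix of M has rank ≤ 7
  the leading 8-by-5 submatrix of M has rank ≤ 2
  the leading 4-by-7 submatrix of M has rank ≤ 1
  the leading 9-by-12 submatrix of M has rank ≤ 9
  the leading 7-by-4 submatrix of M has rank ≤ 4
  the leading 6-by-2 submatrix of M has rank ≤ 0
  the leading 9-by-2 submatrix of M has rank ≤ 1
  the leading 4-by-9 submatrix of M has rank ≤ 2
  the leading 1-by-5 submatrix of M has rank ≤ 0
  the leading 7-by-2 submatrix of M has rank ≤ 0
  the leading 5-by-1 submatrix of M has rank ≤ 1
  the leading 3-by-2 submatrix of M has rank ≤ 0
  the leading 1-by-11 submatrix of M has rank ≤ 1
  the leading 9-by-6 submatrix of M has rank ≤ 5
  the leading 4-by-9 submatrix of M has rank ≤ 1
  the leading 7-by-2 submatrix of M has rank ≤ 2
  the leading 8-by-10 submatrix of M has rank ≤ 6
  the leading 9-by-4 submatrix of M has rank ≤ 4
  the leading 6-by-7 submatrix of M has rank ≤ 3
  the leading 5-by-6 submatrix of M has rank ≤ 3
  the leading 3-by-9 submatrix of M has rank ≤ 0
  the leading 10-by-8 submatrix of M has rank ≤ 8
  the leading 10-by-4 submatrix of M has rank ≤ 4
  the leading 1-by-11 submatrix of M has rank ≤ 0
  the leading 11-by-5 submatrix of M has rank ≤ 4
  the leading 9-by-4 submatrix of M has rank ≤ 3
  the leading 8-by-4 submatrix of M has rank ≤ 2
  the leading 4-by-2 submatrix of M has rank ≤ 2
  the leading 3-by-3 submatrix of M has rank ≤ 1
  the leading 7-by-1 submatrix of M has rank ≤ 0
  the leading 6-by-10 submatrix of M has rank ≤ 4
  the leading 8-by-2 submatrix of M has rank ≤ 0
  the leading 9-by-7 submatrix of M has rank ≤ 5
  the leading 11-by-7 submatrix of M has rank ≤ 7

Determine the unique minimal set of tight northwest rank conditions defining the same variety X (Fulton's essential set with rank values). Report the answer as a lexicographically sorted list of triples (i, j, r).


Reconstructing r_w from the 49 given conditions:

  R[1]: 0  0  0  0  0  0  0  0  0  0  0  1
  R[2]: 0  0  0  0  0  0  0  0  0  1  1  2
  R[3]: 0  0  0  0  0  0  0  0  0  1  2  3
  R[4]: 0  0  1  1  1  1  1  1  1  2  3  4
  R[5]: 0  0  1  2  2  2  2  2  2  3  4  5
  R[6]: 0  0  1  2  2  3  3  3  3  4  5  6
  R[7]: 0  0  1  2  2  3  4  4  4  5  6  7
  R[8]: 0  0  1  2  2  3  4  5  5  6  7  8
  R[9]: 0  1  2  3  3  4  5  6  6  7  8  9
  R[10]: 1  2  3  4  4  5  6  7  7  8  9  10
  R[11]: 1  2  3  4  4  5  6  7  8  9  10  11
  R[12]: 1  2  3  4  5  6  7  8  9  10  11  12

hence w(1..12) = (12, 10, 11, 3, 4, 6, 7, 8, 2, 1, 9, 5).

ℓ(w)=44; the 6 essential cells (i,j,r):

[(1, 11, 0), (3, 9, 0), (8, 2, 0), (8, 5, 2), (9, 1, 0), (11, 5, 4)]


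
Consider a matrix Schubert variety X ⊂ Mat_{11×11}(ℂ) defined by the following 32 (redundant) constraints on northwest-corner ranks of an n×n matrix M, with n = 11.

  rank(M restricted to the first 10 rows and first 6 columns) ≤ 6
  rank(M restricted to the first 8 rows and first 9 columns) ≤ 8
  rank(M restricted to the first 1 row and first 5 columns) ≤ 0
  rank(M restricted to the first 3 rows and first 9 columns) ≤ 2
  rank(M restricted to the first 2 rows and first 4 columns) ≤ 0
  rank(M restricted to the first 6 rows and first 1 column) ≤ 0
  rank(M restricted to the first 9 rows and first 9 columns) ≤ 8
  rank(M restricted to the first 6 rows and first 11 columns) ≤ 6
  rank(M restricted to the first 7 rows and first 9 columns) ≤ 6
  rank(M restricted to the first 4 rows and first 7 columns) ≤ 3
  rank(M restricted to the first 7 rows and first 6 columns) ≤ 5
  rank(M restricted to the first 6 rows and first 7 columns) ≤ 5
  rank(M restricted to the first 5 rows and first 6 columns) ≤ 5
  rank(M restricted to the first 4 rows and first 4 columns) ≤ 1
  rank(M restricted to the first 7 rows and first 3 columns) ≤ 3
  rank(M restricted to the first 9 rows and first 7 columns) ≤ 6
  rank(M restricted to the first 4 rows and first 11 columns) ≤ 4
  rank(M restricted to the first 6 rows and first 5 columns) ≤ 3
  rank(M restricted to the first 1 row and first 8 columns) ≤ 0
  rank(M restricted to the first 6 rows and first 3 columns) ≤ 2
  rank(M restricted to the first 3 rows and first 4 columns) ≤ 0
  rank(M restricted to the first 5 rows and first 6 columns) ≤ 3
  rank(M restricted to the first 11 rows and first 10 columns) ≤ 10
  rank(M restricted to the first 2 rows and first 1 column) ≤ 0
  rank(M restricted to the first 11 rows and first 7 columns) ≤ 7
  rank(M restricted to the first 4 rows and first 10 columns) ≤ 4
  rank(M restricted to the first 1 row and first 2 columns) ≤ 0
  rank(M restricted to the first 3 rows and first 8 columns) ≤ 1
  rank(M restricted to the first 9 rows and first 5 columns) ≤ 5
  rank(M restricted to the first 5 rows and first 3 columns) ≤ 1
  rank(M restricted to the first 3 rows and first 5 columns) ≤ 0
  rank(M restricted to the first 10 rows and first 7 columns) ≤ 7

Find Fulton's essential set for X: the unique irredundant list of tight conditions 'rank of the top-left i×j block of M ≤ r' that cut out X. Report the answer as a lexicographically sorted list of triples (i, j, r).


Rank table r_w(11×11) implied by the 32 constraints:

  R[1]: 0 0 0 0 0 0 0 0 1 1 1
  R[2]: 0 0 0 0 0 1 1 1 2 2 2
  R[3]: 0 0 0 0 0 1 1 1 2 3 3
  R[4]: 0 1 1 1 1 2 2 2 3 4 4
  R[5]: 0 1 1 2 2 3 3 3 4 5 5
  R[6]: 0 1 2 3 3 4 4 4 5 6 6
  R[7]: 1 2 3 4 4 5 5 5 6 7 7
  R[8]: 1 2 3 4 5 6 6 6 7 8 8
  R[9]: 1 2 3 4 5 6 6 7 8 9 9
  R[10]: 1 2 3 4 5 6 7 8 9 10 10
  R[11]: 1 2 3 4 5 6 7 8 9 10 11

so w = (9, 6, 10, 2, 4, 3, 1, 5, 8, 7, 11).

|D(w)|=25, |Ess(w)|=6:

[(1, 8, 0), (3, 5, 0), (3, 8, 1), (5, 3, 1), (6, 1, 0), (9, 7, 6)]


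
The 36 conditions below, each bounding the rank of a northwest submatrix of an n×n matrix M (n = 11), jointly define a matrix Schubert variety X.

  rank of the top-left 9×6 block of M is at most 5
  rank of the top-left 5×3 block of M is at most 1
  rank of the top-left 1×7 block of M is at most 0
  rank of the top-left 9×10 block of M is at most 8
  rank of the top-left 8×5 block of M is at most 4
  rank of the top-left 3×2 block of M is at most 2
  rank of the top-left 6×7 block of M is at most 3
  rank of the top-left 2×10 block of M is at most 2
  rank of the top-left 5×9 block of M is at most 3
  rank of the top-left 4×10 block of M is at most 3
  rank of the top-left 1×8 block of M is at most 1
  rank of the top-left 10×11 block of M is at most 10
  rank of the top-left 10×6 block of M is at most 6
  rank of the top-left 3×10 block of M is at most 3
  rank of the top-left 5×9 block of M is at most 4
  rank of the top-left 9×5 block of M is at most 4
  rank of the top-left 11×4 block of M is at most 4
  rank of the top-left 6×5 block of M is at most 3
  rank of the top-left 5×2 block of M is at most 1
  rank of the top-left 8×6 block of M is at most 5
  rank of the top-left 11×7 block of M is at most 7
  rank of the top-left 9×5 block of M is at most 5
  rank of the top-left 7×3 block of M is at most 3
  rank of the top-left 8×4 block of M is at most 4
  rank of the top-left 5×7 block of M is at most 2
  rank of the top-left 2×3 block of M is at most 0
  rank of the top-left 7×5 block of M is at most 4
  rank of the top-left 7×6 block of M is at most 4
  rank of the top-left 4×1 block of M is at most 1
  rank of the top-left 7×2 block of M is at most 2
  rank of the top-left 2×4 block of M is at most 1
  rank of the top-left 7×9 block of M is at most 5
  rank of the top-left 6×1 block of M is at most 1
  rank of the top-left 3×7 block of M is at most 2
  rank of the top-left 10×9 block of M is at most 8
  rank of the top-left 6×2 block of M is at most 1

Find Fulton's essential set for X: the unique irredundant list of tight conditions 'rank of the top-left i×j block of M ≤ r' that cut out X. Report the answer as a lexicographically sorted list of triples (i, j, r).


Recovering R(i,j) via the rank-extension bound from the 36 conditions:

  row 1: 0 | 0 | 0 | 0 | 0 | 0 | 0 | 1 | 1 | 1 | 1
  row 2: 0 | 0 | 0 | 1 | 1 | 1 | 1 | 2 | 2 | 2 | 2
  row 3: 1 | 1 | 1 | 2 | 2 | 2 | 2 | 3 | 3 | 3 | 3
  row 4: 1 | 1 | 1 | 2 | 2 | 2 | 2 | 3 | 3 | 3 | 4
  row 5: 1 | 1 | 1 | 2 | 2 | 2 | 2 | 3 | 3 | 4 | 5
  row 6: 1 | 1 | 2 | 3 | 3 | 3 | 3 | 4 | 4 | 5 | 6
  row 7: 1 | 2 | 3 | 4 | 4 | 4 | 4 | 5 | 5 | 6 | 7
  row 8: 1 | 2 | 3 | 4 | 4 | 5 | 5 | 6 | 6 | 7 | 8
  row 9: 1 | 2 | 3 | 4 | 4 | 5 | 6 | 7 | 7 | 8 | 9
  row 10: 1 | 2 | 3 | 4 | 5 | 6 | 7 | 8 | 8 | 9 | 10
  row 11: 1 | 2 | 3 | 4 | 5 | 6 | 7 | 8 | 9 | 10 | 11

the unique w with this rank table is (8, 4, 1, 11, 10, 3, 2, 6, 7, 5, 9).

ℓ(w)=26; the 8 essential cells (i,j,r):

[(1, 7, 0), (2, 3, 0), (4, 10, 3), (5, 3, 1), (5, 7, 2), (5, 9, 3), (6, 2, 1), (9, 5, 4)]


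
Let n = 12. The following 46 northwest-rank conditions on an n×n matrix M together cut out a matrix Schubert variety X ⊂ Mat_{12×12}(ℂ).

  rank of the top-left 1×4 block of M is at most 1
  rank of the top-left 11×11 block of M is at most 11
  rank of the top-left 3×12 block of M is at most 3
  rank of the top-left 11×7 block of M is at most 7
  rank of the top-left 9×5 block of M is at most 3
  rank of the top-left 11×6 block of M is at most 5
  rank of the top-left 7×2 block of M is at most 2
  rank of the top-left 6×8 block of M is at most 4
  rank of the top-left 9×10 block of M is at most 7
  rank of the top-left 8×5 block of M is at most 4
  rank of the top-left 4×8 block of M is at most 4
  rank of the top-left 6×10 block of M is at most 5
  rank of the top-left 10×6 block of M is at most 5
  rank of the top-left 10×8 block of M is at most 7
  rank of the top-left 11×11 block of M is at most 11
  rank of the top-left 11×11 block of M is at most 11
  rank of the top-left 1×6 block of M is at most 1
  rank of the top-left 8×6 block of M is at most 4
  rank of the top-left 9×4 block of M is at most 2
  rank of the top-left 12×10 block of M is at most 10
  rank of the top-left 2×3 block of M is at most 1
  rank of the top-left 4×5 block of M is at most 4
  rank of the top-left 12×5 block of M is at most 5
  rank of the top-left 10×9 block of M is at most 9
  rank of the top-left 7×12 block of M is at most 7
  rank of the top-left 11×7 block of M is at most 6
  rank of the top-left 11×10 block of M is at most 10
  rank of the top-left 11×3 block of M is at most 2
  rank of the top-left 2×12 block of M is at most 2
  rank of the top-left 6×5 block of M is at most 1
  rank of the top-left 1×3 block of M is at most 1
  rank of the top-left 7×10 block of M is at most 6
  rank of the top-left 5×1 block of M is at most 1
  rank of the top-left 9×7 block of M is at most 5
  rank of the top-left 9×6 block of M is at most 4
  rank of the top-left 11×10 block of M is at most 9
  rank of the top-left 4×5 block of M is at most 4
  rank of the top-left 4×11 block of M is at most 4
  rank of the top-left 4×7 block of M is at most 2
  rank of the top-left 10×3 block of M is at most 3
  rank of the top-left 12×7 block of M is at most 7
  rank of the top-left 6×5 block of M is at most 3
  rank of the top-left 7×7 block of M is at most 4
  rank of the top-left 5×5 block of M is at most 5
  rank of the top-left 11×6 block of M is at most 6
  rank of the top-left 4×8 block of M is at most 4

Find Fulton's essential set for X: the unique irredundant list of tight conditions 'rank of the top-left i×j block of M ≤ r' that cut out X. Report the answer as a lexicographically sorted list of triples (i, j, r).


Computing R[i][j] = min implied NW-rank bound (n=12, 46 conditions):

  row 1: 1 | 1 | 1 | 1 | 1 | 1 | 1 | 1 | 1 | 1 | 1 | 1
  row 2: 1 | 1 | 1 | 1 | 1 | 2 | 2 | 2 | 2 | 2 | 2 | 2
  row 3: 1 | 1 | 1 | 1 | 1 | 2 | 2 | 3 | 3 | 3 | 3 | 3
  row 4: 1 | 1 | 1 | 1 | 1 | 2 | 2 | 3 | 4 | 4 | 4 | 4
  row 5: 1 | 1 | 1 | 1 | 1 | 2 | 3 | 4 | 5 | 5 | 5 | 5
  row 6: 1 | 1 | 1 | 1 | 1 | 2 | 3 | 4 | 5 | 5 | 6 | 6
  row 7: 1 | 2 | 2 | 2 | 2 | 3 | 4 | 5 | 6 | 6 | 7 | 7
  row 8: 1 | 2 | 2 | 2 | 3 | 4 | 5 | 6 | 7 | 7 | 8 | 8
  row 9: 1 | 2 | 2 | 2 | 3 | 4 | 5 | 6 | 7 | 7 | 8 | 9
  row 10: 1 | 2 | 2 | 3 | 4 | 5 | 6 | 7 | 8 | 8 | 9 | 10
  row 11: 1 | 2 | 2 | 3 | 4 | 5 | 6 | 7 | 8 | 9 | 10 | 11
  row 12: 1 | 2 | 3 | 4 | 5 | 6 | 7 | 8 | 9 | 10 | 11 | 12

hence w(1..12) = (1, 6, 8, 9, 7, 11, 2, 5, 12, 4, 10, 3).

Rothe diagram D(w) (30 cells), 6 SE-corners (essential conditions):

[(4, 7, 2), (6, 5, 1), (6, 10, 5), (9, 4, 2), (9, 10, 7), (11, 3, 2)]


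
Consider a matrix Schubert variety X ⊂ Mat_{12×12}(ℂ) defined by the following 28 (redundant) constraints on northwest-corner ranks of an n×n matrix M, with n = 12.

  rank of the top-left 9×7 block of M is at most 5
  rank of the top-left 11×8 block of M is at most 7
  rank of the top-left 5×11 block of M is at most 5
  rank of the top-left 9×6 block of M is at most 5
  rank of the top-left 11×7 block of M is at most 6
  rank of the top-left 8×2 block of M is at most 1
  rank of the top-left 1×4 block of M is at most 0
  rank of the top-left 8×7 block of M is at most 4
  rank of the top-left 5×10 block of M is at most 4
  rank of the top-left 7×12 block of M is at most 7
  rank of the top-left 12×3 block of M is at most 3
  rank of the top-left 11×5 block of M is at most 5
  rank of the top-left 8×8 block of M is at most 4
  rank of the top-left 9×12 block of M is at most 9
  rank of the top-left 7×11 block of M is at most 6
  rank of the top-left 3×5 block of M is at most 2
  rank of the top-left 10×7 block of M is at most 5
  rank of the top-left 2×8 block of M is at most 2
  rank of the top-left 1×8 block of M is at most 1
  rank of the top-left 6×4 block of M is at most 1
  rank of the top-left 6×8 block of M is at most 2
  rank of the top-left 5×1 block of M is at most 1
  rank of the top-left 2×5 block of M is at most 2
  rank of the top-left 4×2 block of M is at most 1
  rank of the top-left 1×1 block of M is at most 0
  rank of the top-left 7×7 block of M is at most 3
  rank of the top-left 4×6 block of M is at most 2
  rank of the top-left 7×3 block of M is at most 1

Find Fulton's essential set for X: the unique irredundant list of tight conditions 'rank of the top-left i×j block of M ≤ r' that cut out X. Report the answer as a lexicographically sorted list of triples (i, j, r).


Recovering R(i,j) via the rank-extension bound from the 28 conditions:

  i=1: 0  0  0  0  1  1  1  1  1  1  1  1
  i=2: 1  1  1  1  2  2  2  2  2  2  2  2
  i=3: 1  1  1  1  2  2  2  2  3  3  3  3
  i=4: 1  1  1  1  2  2  2  2  3  4  4  4
  i=5: 1  1  1  1  2  2  2  2  3  4  5  5
  i=6: 1  1  1  1  2  2  2  2  3  4  5  6
  i=7: 1  1  1  2  3  3  3  3  4  5  6  7
  i=8: 1  1  2  3  4  4  4  4  5  6  7  8
  i=9: 1  2  3  4  5  5  5  5  6  7  8  9
  i=10: 1  2  3  4  5  5  5  6  7  8  9  10
  i=11: 1  2  3  4  5  6  6  7  8  9  10  11
  i=12: 1  2  3  4  5  6  7  8  9  10  11  12

so w = (5, 1, 9, 10, 11, 12, 4, 3, 2, 8, 6, 7).

D(w) has 33 cells with 6 SE-corners; essential set:

[(1, 4, 0), (6, 4, 1), (6, 8, 2), (7, 3, 1), (8, 2, 1), (10, 7, 5)]
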